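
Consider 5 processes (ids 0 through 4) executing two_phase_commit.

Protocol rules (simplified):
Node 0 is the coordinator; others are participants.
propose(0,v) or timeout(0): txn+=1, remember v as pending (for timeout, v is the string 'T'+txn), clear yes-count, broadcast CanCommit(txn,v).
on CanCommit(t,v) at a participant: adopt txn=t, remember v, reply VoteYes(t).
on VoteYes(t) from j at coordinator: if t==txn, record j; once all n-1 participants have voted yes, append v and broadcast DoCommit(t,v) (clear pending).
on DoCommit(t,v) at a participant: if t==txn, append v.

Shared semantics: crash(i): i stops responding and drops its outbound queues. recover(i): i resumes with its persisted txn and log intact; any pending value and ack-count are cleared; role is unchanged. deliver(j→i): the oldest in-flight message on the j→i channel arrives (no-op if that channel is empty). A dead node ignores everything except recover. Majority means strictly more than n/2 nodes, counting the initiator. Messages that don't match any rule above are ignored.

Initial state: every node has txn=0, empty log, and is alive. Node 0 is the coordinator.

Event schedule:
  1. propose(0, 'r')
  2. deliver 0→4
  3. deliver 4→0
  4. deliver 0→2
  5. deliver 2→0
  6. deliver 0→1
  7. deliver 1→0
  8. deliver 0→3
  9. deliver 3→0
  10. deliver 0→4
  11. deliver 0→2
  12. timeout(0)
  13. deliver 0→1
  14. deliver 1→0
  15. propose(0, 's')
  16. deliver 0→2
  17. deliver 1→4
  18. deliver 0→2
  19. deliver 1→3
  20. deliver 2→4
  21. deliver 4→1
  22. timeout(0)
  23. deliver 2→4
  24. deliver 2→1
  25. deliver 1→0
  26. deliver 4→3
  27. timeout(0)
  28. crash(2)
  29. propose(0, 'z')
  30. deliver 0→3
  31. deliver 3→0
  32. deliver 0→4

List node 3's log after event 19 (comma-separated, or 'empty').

after 1 — propose(0,'r'): n0:coor/t1/[-]
after 2 — deliver 0→4: n4:part/t1/[-]
after 3 — deliver 4→0: ·
after 4 — deliver 0→2: n2:part/t1/[-]
after 5 — deliver 2→0: ·
after 6 — deliver 0→1: n1:part/t1/[-]
after 7 — deliver 1→0: ·
after 8 — deliver 0→3: n3:part/t1/[-]
after 9 — deliver 3→0: n0:coor/t1/[r]
after 10 — deliver 0→4: n4:part/t1/[r]
after 11 — deliver 0→2: n2:part/t1/[r]
after 12 — timeout(0): n0:coor/t2/[r]
after 13 — deliver 0→1: n1:part/t1/[r]
after 14 — deliver 1→0: ·
after 15 — propose(0,'s'): n0:coor/t3/[r]
after 16 — deliver 0→2: n2:part/t2/[r]
after 17 — deliver 1→4: ·
after 18 — deliver 0→2: n2:part/t3/[r]
after 19 — deliver 1→3: ·

empty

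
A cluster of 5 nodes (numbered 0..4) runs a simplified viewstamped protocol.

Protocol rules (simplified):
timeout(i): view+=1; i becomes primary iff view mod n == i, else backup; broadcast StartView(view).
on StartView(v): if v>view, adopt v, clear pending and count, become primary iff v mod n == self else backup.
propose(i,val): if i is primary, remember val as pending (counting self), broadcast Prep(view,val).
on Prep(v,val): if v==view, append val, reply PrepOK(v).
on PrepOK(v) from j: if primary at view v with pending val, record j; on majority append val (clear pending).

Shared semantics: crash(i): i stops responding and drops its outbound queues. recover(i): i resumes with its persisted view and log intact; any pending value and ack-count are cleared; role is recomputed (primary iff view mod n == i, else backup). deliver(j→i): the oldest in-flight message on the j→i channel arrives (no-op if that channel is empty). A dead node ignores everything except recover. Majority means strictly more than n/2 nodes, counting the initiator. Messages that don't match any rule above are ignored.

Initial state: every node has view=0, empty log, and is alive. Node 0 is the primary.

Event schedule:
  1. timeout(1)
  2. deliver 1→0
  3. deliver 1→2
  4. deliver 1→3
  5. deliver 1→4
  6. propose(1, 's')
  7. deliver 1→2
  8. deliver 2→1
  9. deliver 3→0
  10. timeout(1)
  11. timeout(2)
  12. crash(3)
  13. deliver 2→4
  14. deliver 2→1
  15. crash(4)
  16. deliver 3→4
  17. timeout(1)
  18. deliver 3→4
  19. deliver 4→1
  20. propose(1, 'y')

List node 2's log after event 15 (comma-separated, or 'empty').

step 1 timeout(1): 1={prim,v=1,log=-}
step 2 deliver 1→0: 0={back,v=1,log=-}
step 3 deliver 1→2: 2={back,v=1,log=-}
step 4 deliver 1→3: 3={back,v=1,log=-}
step 5 deliver 1→4: 4={back,v=1,log=-}
step 6 propose(1,'s'): —
step 7 deliver 1→2: 2={back,v=1,log=s}
step 8 deliver 2→1: —
step 9 deliver 3→0: —
step 10 timeout(1): 1={back,v=2,log=-}
step 11 timeout(2): 2={prim,v=2,log=s}
step 12 crash(3): 3={✗back,v=1,log=-}
step 13 deliver 2→4: 4={back,v=2,log=-}
step 14 deliver 2→1: —
step 15 crash(4): 4={✗back,v=2,log=-}

s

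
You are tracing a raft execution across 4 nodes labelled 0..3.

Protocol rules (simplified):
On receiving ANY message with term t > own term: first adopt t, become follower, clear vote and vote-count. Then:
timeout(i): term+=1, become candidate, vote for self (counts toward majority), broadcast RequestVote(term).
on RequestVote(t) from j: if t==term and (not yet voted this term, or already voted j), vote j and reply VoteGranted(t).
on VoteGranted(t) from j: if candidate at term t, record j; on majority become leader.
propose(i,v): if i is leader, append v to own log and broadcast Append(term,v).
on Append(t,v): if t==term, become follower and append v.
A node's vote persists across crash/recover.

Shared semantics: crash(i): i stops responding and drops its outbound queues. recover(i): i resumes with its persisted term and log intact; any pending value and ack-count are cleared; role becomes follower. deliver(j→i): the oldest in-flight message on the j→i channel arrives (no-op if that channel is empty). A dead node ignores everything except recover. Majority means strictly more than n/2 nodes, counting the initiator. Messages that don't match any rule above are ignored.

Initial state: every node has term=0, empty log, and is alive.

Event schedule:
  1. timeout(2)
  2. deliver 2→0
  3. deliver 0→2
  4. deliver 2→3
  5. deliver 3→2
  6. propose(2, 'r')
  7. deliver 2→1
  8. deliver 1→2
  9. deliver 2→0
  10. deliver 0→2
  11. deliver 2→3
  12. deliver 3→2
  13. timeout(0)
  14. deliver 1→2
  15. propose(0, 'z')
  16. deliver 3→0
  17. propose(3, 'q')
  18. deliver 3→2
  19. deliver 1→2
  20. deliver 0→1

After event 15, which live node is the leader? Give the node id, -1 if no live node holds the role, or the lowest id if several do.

2

1. timeout(2):  <2:cand t1 ->
2. deliver 2→0:  <0:foll t1 ->
3. deliver 0→2:  nop
4. deliver 2→3:  <3:foll t1 ->
5. deliver 3→2:  <2:lead t1 ->
6. propose(2,'r'):  <2:lead t1 r>
7. deliver 2→1:  <1:foll t1 ->
8. deliver 1→2:  nop
9. deliver 2→0:  <0:foll t1 r>
10. deliver 0→2:  nop
11. deliver 2→3:  <3:foll t1 r>
12. deliver 3→2:  nop
13. timeout(0):  <0:cand t2 r>
14. deliver 1→2:  nop
15. propose(0,'z'):  nop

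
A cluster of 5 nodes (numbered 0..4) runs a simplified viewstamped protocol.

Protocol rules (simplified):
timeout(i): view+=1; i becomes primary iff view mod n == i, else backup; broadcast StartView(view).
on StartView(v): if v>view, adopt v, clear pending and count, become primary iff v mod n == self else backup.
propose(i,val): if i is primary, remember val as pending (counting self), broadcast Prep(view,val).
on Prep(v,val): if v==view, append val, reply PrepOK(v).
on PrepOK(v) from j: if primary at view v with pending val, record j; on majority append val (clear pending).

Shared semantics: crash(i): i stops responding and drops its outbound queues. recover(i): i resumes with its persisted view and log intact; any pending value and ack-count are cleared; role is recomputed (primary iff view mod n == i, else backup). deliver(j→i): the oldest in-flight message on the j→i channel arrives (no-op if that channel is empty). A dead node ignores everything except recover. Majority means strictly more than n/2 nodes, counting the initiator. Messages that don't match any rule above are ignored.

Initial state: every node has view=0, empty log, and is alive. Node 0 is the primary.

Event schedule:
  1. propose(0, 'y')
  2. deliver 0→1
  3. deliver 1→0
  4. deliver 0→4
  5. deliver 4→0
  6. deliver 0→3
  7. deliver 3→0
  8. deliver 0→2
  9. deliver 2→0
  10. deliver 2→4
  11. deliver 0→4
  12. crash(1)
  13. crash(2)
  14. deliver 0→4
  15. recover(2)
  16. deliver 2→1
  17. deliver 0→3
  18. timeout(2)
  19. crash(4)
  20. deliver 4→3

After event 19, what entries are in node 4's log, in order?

step 1 propose(0,'y'): —
step 2 deliver 0→1: 1={back,v=0,log=y}
step 3 deliver 1→0: —
step 4 deliver 0→4: 4={back,v=0,log=y}
step 5 deliver 4→0: 0={prim,v=0,log=y}
step 6 deliver 0→3: 3={back,v=0,log=y}
step 7 deliver 3→0: —
step 8 deliver 0→2: 2={back,v=0,log=y}
step 9 deliver 2→0: —
step 10 deliver 2→4: —
step 11 deliver 0→4: —
step 12 crash(1): 1={✗back,v=0,log=y}
step 13 crash(2): 2={✗back,v=0,log=y}
step 14 deliver 0→4: —
step 15 recover(2): 2={back,v=0,log=y}
step 16 deliver 2→1: —
step 17 deliver 0→3: —
step 18 timeout(2): 2={back,v=1,log=y}
step 19 crash(4): 4={✗back,v=0,log=y}

y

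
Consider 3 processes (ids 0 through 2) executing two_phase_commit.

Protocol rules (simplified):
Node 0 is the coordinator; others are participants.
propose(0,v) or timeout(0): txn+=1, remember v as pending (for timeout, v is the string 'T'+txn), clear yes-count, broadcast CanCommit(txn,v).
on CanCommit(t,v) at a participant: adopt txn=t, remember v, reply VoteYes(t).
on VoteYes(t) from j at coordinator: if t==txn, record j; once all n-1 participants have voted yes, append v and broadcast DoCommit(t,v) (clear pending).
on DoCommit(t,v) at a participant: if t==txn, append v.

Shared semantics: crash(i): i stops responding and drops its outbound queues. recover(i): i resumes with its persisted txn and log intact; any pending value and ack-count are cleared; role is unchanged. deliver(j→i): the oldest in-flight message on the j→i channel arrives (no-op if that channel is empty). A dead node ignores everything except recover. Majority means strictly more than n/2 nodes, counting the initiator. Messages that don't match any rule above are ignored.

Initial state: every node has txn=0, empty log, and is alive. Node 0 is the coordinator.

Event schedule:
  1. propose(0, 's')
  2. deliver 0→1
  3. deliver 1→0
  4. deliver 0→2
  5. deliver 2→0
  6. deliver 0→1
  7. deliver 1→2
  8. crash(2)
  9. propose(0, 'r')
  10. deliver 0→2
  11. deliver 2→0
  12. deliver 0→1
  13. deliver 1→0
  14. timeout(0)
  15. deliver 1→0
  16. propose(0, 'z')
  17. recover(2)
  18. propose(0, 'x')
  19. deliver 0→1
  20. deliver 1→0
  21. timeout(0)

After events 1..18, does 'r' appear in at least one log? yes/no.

1. propose(0,'s'):  <0:coor t1 ->
2. deliver 0→1:  <1:part t1 ->
3. deliver 1→0:  nop
4. deliver 0→2:  <2:part t1 ->
5. deliver 2→0:  <0:coor t1 s>
6. deliver 0→1:  <1:part t1 s>
7. deliver 1→2:  nop
8. crash(2):  <2:✗part t1 ->
9. propose(0,'r'):  <0:coor t2 s>
10. deliver 0→2:  nop
11. deliver 2→0:  nop
12. deliver 0→1:  <1:part t2 s>
13. deliver 1→0:  nop
14. timeout(0):  <0:coor t3 s>
15. deliver 1→0:  nop
16. propose(0,'z'):  <0:coor t4 s>
17. recover(2):  <2:part t1 ->
18. propose(0,'x'):  <0:coor t5 s>

no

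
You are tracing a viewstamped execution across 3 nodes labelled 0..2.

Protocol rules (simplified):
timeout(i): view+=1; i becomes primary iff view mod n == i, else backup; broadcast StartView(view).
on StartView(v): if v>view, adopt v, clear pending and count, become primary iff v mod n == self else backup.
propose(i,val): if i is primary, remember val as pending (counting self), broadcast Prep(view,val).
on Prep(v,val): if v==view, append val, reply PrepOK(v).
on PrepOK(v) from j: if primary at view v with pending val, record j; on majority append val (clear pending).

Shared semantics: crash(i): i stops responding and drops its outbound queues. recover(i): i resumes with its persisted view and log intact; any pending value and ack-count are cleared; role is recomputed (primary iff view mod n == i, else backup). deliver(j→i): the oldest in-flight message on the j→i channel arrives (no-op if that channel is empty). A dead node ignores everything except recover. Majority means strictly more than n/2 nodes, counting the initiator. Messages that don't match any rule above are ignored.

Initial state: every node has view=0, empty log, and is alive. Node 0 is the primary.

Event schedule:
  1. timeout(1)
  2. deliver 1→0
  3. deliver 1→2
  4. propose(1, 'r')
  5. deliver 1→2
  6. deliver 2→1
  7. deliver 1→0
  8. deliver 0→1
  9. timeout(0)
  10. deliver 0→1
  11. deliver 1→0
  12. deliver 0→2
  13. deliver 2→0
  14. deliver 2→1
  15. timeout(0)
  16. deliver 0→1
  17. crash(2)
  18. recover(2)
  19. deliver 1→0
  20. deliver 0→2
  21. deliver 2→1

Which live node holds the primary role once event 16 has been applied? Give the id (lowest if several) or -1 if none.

step 1 timeout(1): 1={prim,v=1,log=-}
step 2 deliver 1→0: 0={back,v=1,log=-}
step 3 deliver 1→2: 2={back,v=1,log=-}
step 4 propose(1,'r'): —
step 5 deliver 1→2: 2={back,v=1,log=r}
step 6 deliver 2→1: 1={prim,v=1,log=r}
step 7 deliver 1→0: 0={back,v=1,log=r}
step 8 deliver 0→1: —
step 9 timeout(0): 0={back,v=2,log=r}
step 10 deliver 0→1: 1={back,v=2,log=r}
step 11 deliver 1→0: —
step 12 deliver 0→2: 2={prim,v=2,log=r}
step 13 deliver 2→0: —
step 14 deliver 2→1: —
step 15 timeout(0): 0={prim,v=3,log=r}
step 16 deliver 0→1: 1={back,v=3,log=r}

0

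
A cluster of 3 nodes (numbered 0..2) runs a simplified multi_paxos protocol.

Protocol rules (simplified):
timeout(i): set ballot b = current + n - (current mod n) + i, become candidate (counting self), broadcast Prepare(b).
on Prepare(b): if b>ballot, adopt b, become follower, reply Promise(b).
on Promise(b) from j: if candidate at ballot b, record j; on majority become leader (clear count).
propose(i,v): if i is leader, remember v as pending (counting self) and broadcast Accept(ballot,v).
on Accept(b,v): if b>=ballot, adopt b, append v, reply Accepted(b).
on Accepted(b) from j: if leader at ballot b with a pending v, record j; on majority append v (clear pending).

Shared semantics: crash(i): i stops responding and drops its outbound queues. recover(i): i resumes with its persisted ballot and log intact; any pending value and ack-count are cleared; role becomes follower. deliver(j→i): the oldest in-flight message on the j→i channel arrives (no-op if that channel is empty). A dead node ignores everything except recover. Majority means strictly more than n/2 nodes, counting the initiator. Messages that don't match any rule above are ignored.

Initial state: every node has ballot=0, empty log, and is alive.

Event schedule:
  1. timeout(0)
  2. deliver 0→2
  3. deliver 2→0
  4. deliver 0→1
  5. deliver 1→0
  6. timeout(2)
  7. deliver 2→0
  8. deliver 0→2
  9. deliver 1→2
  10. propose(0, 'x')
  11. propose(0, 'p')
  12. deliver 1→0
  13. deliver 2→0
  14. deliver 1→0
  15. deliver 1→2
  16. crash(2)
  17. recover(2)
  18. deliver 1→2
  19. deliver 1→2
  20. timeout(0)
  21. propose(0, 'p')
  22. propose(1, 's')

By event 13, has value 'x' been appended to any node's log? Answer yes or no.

no

after 1 — timeout(0): n0:cand/b3/[-]
after 2 — deliver 0→2: n2:foll/b3/[-]
after 3 — deliver 2→0: n0:lead/b3/[-]
after 4 — deliver 0→1: n1:foll/b3/[-]
after 5 — deliver 1→0: ·
after 6 — timeout(2): n2:cand/b8/[-]
after 7 — deliver 2→0: n0:foll/b8/[-]
after 8 — deliver 0→2: n2:lead/b8/[-]
after 9 — deliver 1→2: ·
after 10 — propose(0,'x'): ·
after 11 — propose(0,'p'): ·
after 12 — deliver 1→0: ·
after 13 — deliver 2→0: ·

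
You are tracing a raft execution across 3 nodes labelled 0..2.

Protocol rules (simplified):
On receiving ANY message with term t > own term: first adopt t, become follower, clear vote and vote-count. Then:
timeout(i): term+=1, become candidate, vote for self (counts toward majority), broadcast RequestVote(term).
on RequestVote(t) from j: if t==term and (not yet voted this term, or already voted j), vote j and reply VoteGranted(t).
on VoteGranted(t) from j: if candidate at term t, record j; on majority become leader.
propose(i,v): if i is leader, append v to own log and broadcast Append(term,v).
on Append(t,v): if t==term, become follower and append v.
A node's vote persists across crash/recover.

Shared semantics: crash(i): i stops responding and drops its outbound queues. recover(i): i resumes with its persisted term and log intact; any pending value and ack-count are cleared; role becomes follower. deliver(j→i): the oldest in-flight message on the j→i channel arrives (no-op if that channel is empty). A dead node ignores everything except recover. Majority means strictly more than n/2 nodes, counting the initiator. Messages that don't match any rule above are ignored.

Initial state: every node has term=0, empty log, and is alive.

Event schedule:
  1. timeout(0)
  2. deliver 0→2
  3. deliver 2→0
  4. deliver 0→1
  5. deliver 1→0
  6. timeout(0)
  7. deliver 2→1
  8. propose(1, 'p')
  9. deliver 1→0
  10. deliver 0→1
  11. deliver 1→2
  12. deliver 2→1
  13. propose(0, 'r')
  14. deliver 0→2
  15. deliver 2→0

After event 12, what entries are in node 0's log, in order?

1. timeout(0):  <0:cand t1 ->
2. deliver 0→2:  <2:foll t1 ->
3. deliver 2→0:  <0:lead t1 ->
4. deliver 0→1:  <1:foll t1 ->
5. deliver 1→0:  nop
6. timeout(0):  <0:cand t2 ->
7. deliver 2→1:  nop
8. propose(1,'p'):  nop
9. deliver 1→0:  nop
10. deliver 0→1:  <1:foll t2 ->
11. deliver 1→2:  nop
12. deliver 2→1:  nop

empty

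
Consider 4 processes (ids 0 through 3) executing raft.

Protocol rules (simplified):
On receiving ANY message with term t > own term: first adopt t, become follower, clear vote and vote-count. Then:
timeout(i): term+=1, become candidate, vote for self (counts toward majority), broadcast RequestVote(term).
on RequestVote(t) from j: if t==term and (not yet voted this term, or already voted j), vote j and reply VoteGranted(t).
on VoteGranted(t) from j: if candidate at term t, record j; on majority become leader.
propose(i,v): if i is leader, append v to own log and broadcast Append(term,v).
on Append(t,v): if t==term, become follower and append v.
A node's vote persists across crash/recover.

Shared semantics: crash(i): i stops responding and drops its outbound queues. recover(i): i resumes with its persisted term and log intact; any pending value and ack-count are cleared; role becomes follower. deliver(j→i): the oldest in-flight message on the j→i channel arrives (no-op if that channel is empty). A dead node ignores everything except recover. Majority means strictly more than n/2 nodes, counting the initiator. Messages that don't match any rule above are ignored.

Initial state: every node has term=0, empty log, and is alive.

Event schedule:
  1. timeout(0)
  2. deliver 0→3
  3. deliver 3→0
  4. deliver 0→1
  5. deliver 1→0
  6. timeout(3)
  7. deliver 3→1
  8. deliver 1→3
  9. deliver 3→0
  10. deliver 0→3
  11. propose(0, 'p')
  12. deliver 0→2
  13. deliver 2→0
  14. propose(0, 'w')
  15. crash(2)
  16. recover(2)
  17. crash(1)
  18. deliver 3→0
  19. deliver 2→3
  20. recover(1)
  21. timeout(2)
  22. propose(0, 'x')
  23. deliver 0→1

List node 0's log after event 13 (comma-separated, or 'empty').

1. timeout(0):  <0:cand t1 ->
2. deliver 0→3:  <3:foll t1 ->
3. deliver 3→0:  nop
4. deliver 0→1:  <1:foll t1 ->
5. deliver 1→0:  <0:lead t1 ->
6. timeout(3):  <3:cand t2 ->
7. deliver 3→1:  <1:foll t2 ->
8. deliver 1→3:  nop
9. deliver 3→0:  <0:foll t2 ->
10. deliver 0→3:  <3:lead t2 ->
11. propose(0,'p'):  nop
12. deliver 0→2:  <2:foll t1 ->
13. deliver 2→0:  nop

empty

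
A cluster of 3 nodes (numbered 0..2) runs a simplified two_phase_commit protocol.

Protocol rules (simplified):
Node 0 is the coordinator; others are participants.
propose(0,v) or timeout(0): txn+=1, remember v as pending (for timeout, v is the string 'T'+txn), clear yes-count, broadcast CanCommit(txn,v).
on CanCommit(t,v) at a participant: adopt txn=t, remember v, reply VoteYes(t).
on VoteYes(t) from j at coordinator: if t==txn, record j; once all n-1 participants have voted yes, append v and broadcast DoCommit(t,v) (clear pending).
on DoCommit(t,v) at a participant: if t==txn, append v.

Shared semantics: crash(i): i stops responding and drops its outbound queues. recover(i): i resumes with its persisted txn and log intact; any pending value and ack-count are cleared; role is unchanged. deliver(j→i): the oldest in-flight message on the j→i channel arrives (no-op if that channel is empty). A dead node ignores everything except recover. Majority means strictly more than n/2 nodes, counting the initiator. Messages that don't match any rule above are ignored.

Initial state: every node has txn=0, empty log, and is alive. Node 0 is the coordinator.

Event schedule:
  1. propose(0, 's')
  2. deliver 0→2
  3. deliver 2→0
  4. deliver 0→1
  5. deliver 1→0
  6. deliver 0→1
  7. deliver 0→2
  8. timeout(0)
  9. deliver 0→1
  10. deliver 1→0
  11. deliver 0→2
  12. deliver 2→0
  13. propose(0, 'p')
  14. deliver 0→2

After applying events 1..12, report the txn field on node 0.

after 1 — propose(0,'s'): n0:coor/t1/[-]
after 2 — deliver 0→2: n2:part/t1/[-]
after 3 — deliver 2→0: ·
after 4 — deliver 0→1: n1:part/t1/[-]
after 5 — deliver 1→0: n0:coor/t1/[s]
after 6 — deliver 0→1: n1:part/t1/[s]
after 7 — deliver 0→2: n2:part/t1/[s]
after 8 — timeout(0): n0:coor/t2/[s]
after 9 — deliver 0→1: n1:part/t2/[s]
after 10 — deliver 1→0: ·
after 11 — deliver 0→2: n2:part/t2/[s]
after 12 — deliver 2→0: n0:coor/t2/[s,T2]

2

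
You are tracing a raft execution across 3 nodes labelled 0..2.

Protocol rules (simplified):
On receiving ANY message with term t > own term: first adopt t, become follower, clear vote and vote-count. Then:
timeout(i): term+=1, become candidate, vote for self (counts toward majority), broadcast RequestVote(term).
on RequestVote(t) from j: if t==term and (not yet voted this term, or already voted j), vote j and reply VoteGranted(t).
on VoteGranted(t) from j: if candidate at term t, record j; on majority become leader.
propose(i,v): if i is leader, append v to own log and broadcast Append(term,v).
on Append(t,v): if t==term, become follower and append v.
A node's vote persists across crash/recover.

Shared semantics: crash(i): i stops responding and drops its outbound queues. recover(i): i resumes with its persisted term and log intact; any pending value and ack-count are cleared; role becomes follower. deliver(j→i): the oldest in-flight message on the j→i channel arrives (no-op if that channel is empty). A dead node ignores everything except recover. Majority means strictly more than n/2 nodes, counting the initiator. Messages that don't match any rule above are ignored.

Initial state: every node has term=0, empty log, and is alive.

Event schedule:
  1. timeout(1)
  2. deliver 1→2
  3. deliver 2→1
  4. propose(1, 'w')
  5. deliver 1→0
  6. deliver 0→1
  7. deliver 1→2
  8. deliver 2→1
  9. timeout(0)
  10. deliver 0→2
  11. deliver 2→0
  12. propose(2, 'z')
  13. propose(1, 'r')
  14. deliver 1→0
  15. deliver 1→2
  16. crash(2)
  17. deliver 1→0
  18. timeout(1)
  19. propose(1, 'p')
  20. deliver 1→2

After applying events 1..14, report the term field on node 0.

e1 timeout(1): 1[cand,t=1,-]
e2 deliver 1→2: 2[foll,t=1,-]
e3 deliver 2→1: 1[lead,t=1,-]
e4 propose(1,'w'): 1[lead,t=1,w]
e5 deliver 1→0: 0[foll,t=1,-]
e6 deliver 0→1: ·
e7 deliver 1→2: 2[foll,t=1,w]
e8 deliver 2→1: ·
e9 timeout(0): 0[cand,t=2,-]
e10 deliver 0→2: 2[foll,t=2,w]
e11 deliver 2→0: 0[lead,t=2,-]
e12 propose(2,'z'): ·
e13 propose(1,'r'): 1[lead,t=1,w,r]
e14 deliver 1→0: ·

2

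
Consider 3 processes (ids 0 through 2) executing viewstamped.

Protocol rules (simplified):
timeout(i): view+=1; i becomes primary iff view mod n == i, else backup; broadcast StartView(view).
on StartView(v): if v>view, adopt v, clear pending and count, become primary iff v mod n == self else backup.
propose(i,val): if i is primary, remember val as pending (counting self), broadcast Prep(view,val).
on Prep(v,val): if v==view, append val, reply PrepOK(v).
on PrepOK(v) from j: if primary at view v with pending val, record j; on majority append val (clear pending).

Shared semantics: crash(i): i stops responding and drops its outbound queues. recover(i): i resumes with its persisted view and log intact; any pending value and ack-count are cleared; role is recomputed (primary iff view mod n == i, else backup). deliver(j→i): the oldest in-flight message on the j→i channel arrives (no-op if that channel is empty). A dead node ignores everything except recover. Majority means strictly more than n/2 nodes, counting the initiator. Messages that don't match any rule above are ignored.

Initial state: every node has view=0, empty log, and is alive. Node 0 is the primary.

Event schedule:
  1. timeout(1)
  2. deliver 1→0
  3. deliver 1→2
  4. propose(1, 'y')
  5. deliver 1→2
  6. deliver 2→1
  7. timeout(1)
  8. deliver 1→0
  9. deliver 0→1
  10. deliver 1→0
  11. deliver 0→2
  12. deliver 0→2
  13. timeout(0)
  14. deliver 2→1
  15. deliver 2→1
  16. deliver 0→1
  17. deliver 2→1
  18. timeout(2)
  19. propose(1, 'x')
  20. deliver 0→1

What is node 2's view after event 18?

e1 timeout(1): 1[prim,v=1,-]
e2 deliver 1→0: 0[back,v=1,-]
e3 deliver 1→2: 2[back,v=1,-]
e4 propose(1,'y'): ·
e5 deliver 1→2: 2[back,v=1,y]
e6 deliver 2→1: 1[prim,v=1,y]
e7 timeout(1): 1[back,v=2,y]
e8 deliver 1→0: 0[back,v=1,y]
e9 deliver 0→1: ·
e10 deliver 1→0: 0[back,v=2,y]
e11 deliver 0→2: ·
e12 deliver 0→2: ·
e13 timeout(0): 0[prim,v=3,y]
e14 deliver 2→1: ·
e15 deliver 2→1: ·
e16 deliver 0→1: 1[back,v=3,y]
e17 deliver 2→1: ·
e18 timeout(2): 2[prim,v=2,y]

2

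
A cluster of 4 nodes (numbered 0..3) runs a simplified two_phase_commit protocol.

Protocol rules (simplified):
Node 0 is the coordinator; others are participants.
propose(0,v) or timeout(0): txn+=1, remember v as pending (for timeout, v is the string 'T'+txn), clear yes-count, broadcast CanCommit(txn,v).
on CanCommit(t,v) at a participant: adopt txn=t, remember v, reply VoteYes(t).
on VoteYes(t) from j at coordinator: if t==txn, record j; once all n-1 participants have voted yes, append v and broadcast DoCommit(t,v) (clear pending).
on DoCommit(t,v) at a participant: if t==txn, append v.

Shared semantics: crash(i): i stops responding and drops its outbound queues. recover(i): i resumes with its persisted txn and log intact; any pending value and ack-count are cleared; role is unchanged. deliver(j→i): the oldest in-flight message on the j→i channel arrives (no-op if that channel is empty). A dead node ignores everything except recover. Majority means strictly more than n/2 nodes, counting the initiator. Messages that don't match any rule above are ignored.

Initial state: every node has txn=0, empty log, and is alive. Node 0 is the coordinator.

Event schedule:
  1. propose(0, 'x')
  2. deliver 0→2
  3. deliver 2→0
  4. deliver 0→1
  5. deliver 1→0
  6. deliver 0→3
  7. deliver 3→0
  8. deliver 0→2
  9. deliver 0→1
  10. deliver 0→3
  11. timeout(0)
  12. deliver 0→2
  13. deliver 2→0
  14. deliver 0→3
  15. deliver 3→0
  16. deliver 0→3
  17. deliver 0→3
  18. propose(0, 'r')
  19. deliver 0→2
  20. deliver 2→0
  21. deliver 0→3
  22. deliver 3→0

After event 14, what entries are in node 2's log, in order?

x

[1] propose(0,'x') → N0(coor t1 [-])
[2] deliver 0→2 → N2(part t1 [-])
[3] deliver 2→0 → ∅
[4] deliver 0→1 → N1(part t1 [-])
[5] deliver 1→0 → ∅
[6] deliver 0→3 → N3(part t1 [-])
[7] deliver 3→0 → N0(coor t1 [x])
[8] deliver 0→2 → N2(part t1 [x])
[9] deliver 0→1 → N1(part t1 [x])
[10] deliver 0→3 → N3(part t1 [x])
[11] timeout(0) → N0(coor t2 [x])
[12] deliver 0→2 → N2(part t2 [x])
[13] deliver 2→0 → ∅
[14] deliver 0→3 → N3(part t2 [x])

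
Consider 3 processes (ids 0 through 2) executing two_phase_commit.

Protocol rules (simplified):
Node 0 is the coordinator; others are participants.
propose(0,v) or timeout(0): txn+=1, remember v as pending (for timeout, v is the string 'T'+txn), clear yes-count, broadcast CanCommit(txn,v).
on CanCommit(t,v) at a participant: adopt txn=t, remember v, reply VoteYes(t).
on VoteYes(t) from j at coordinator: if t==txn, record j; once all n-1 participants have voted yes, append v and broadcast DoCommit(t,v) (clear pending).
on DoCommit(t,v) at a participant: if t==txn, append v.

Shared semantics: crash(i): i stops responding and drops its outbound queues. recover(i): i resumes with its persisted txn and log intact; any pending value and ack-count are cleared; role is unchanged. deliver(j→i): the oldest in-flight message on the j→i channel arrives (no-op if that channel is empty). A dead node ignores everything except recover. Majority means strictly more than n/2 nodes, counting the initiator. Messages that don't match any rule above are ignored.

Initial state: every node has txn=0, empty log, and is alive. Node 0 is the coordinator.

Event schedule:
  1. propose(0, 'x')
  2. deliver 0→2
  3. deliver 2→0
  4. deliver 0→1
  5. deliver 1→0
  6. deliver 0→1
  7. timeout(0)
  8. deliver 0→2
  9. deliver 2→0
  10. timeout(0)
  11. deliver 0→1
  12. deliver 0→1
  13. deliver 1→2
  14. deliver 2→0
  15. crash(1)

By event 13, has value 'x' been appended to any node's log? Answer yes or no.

e1 propose(0,'x'): 0[coor,t=1,-]
e2 deliver 0→2: 2[part,t=1,-]
e3 deliver 2→0: ·
e4 deliver 0→1: 1[part,t=1,-]
e5 deliver 1→0: 0[coor,t=1,x]
e6 deliver 0→1: 1[part,t=1,x]
e7 timeout(0): 0[coor,t=2,x]
e8 deliver 0→2: 2[part,t=1,x]
e9 deliver 2→0: ·
e10 timeout(0): 0[coor,t=3,x]
e11 deliver 0→1: 1[part,t=2,x]
e12 deliver 0→1: 1[part,t=3,x]
e13 deliver 1→2: ·

yes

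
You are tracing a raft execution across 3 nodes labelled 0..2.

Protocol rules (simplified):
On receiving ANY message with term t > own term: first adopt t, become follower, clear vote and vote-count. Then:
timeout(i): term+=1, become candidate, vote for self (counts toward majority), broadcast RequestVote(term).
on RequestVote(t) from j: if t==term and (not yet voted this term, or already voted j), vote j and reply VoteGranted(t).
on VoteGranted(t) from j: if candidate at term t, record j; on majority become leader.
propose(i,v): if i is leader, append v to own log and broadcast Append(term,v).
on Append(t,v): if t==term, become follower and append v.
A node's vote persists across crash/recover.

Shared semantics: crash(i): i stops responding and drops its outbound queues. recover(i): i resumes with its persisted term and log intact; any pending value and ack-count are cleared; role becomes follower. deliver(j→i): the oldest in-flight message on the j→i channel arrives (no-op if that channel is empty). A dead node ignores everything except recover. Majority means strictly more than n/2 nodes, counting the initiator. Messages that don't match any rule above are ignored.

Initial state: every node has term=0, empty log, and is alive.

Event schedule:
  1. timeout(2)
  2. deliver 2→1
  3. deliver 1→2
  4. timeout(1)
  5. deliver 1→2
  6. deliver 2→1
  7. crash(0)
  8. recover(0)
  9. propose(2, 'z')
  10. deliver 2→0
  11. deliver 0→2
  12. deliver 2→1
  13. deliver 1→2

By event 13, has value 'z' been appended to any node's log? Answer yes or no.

no

after 1 — timeout(2): n2:cand/t1/[-]
after 2 — deliver 2→1: n1:foll/t1/[-]
after 3 — deliver 1→2: n2:lead/t1/[-]
after 4 — timeout(1): n1:cand/t2/[-]
after 5 — deliver 1→2: n2:foll/t2/[-]
after 6 — deliver 2→1: n1:lead/t2/[-]
after 7 — crash(0): n0:✗foll/t0/[-]
after 8 — recover(0): n0:foll/t0/[-]
after 9 — propose(2,'z'): ·
after 10 — deliver 2→0: n0:foll/t1/[-]
after 11 — deliver 0→2: ·
after 12 — deliver 2→1: ·
after 13 — deliver 1→2: ·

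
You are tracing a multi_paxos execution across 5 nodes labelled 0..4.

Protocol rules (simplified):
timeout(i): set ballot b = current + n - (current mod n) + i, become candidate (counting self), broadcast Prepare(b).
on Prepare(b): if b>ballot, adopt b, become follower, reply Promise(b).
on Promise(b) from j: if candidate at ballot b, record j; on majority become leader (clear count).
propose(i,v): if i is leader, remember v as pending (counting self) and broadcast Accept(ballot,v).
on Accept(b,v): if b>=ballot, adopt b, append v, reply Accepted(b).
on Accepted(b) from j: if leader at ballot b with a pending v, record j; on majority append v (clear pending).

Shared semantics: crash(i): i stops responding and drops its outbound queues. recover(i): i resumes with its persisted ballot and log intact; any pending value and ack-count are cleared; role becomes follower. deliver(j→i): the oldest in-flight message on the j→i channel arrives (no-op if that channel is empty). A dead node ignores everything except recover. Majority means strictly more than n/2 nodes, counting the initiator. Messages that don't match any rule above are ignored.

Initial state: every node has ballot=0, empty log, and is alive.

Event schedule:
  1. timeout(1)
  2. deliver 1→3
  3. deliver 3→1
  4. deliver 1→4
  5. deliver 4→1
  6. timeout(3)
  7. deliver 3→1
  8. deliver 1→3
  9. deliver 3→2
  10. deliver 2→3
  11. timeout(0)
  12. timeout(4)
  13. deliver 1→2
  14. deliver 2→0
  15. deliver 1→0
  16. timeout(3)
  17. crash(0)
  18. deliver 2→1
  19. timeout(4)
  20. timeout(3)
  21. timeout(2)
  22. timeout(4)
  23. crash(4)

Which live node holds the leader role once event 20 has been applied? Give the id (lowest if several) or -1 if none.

1. timeout(1):  <1:cand b6 ->
2. deliver 1→3:  <3:foll b6 ->
3. deliver 3→1:  nop
4. deliver 1→4:  <4:foll b6 ->
5. deliver 4→1:  <1:lead b6 ->
6. timeout(3):  <3:cand b13 ->
7. deliver 3→1:  <1:foll b13 ->
8. deliver 1→3:  nop
9. deliver 3→2:  <2:foll b13 ->
10. deliver 2→3:  <3:lead b13 ->
11. timeout(0):  <0:cand b5 ->
12. timeout(4):  <4:cand b14 ->
13. deliver 1→2:  nop
14. deliver 2→0:  nop
15. deliver 1→0:  <0:foll b6 ->
16. timeout(3):  <3:cand b18 ->
17. crash(0):  <0:✗foll b6 ->
18. deliver 2→1:  nop
19. timeout(4):  <4:cand b19 ->
20. timeout(3):  <3:cand b23 ->

-1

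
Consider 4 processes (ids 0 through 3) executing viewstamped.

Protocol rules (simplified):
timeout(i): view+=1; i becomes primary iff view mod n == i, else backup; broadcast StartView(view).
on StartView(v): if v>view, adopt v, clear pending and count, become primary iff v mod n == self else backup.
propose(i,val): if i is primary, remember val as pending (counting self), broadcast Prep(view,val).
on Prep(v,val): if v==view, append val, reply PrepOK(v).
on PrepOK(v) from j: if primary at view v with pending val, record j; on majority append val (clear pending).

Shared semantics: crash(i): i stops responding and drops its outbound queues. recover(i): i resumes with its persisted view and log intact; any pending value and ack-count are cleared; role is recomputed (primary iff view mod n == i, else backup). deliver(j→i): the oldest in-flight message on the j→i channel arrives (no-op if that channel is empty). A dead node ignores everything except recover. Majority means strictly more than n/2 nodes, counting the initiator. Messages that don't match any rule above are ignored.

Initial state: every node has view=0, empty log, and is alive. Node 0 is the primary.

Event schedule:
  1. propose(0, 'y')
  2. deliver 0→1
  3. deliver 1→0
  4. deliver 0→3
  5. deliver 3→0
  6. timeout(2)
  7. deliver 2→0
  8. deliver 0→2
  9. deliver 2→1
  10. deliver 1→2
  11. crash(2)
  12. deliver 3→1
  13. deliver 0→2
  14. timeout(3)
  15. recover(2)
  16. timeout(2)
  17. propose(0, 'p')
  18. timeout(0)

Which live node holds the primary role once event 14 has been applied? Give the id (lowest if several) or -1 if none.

after 1 — propose(0,'y'): ·
after 2 — deliver 0→1: n1:back/v0/[y]
after 3 — deliver 1→0: ·
after 4 — deliver 0→3: n3:back/v0/[y]
after 5 — deliver 3→0: n0:prim/v0/[y]
after 6 — timeout(2): n2:back/v1/[-]
after 7 — deliver 2→0: n0:back/v1/[y]
after 8 — deliver 0→2: ·
after 9 — deliver 2→1: n1:prim/v1/[y]
after 10 — deliver 1→2: ·
after 11 — crash(2): n2:✗back/v1/[-]
after 12 — deliver 3→1: ·
after 13 — deliver 0→2: ·
after 14 — timeout(3): n3:back/v1/[y]

1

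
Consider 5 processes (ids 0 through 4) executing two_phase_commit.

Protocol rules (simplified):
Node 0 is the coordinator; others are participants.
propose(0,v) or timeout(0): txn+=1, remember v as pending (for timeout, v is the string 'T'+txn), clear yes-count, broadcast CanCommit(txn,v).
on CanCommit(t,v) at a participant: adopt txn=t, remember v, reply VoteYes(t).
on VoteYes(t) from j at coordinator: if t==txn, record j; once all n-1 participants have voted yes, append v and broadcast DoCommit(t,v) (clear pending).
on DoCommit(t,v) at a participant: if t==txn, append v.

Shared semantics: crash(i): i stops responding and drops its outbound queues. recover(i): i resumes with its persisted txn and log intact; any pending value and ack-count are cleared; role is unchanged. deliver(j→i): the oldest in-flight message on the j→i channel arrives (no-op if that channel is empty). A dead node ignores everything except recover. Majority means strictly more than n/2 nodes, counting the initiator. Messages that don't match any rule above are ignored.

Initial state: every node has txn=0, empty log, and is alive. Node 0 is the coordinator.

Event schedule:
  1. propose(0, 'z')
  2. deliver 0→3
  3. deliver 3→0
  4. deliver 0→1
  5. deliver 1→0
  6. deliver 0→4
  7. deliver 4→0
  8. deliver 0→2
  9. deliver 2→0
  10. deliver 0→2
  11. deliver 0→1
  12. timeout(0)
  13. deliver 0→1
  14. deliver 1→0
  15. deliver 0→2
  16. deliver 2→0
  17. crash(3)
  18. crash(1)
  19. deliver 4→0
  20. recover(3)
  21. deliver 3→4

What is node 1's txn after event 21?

2

e1 propose(0,'z'): 0[coor,t=1,-]
e2 deliver 0→3: 3[part,t=1,-]
e3 deliver 3→0: ·
e4 deliver 0→1: 1[part,t=1,-]
e5 deliver 1→0: ·
e6 deliver 0→4: 4[part,t=1,-]
e7 deliver 4→0: ·
e8 deliver 0→2: 2[part,t=1,-]
e9 deliver 2→0: 0[coor,t=1,z]
e10 deliver 0→2: 2[part,t=1,z]
e11 deliver 0→1: 1[part,t=1,z]
e12 timeout(0): 0[coor,t=2,z]
e13 deliver 0→1: 1[part,t=2,z]
e14 deliver 1→0: ·
e15 deliver 0→2: 2[part,t=2,z]
e16 deliver 2→0: ·
e17 crash(3): 3[✗part,t=1,-]
e18 crash(1): 1[✗part,t=2,z]
e19 deliver 4→0: ·
e20 recover(3): 3[part,t=1,-]
e21 deliver 3→4: ·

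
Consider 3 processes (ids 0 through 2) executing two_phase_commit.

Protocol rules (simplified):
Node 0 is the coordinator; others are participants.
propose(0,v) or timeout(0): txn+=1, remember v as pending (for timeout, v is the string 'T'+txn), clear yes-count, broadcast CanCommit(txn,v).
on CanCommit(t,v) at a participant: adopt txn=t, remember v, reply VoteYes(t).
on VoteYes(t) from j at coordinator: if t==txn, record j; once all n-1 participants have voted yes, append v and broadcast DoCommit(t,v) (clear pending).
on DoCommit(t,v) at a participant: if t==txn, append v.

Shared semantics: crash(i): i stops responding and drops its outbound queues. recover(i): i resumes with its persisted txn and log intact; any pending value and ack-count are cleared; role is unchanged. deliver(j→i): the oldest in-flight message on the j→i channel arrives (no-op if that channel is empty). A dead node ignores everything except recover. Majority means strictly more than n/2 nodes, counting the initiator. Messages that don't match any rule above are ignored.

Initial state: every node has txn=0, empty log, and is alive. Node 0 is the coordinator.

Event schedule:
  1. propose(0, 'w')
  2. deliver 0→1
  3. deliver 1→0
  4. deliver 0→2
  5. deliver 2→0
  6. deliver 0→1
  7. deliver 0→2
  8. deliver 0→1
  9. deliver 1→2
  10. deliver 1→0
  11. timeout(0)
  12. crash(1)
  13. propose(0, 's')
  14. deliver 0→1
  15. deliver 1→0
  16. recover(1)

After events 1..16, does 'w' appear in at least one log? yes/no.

after 1 — propose(0,'w'): n0:coor/t1/[-]
after 2 — deliver 0→1: n1:part/t1/[-]
after 3 — deliver 1→0: ·
after 4 — deliver 0→2: n2:part/t1/[-]
after 5 — deliver 2→0: n0:coor/t1/[w]
after 6 — deliver 0→1: n1:part/t1/[w]
after 7 — deliver 0→2: n2:part/t1/[w]
after 8 — deliver 0→1: ·
after 9 — deliver 1→2: ·
after 10 — deliver 1→0: ·
after 11 — timeout(0): n0:coor/t2/[w]
after 12 — crash(1): n1:✗part/t1/[w]
after 13 — propose(0,'s'): n0:coor/t3/[w]
after 14 — deliver 0→1: ·
after 15 — deliver 1→0: ·
after 16 — recover(1): n1:part/t1/[w]

yes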